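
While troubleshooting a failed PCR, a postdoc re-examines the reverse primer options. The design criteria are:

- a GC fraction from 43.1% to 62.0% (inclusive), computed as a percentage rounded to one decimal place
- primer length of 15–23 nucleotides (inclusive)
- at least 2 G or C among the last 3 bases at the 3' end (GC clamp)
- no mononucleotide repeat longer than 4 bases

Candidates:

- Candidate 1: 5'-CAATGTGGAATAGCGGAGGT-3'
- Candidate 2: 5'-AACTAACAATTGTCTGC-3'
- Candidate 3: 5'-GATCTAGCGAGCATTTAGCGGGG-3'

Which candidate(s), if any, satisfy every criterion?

Candidate 1 and Candidate 3.

Candidate 1 (20 nt, A=6 T=4 G=8 C=2): GC 10/20 = 50.0% ✓; length 20 ✓; 3' end GGT has 2 G/C ✓; longest run = 2 ✓ — passes.
Candidate 2 (17 nt, A=6 T=5 G=2 C=4): GC 6/17 = 35.3%, outside 43.1–62.0% ✗; length 17 ✓; 3' end TGC has 2 G/C ✓; longest run = 2 ✓ — fails.
Candidate 3 (23 nt, A=5 T=5 G=9 C=4): GC 13/23 = 56.5% ✓; length 23 ✓; 3' end GGG has 3 G/C ✓; longest run = 4 ✓ — passes.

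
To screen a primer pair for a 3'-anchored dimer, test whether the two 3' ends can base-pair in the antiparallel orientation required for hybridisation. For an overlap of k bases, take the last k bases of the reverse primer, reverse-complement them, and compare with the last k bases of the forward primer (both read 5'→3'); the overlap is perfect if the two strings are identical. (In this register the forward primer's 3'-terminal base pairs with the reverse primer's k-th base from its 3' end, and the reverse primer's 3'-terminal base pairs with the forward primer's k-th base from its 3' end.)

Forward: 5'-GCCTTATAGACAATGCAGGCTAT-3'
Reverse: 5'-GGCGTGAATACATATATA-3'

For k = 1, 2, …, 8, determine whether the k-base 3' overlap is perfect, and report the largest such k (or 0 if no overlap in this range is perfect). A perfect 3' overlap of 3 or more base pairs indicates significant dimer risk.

Last 8 bases (5'→3') — forward …CAGGCTAT, reverse …CATATATA.
Reverse complement of the reverse primer's last 8 bases: TATATATG; its first k bases are the reverse complement of the reverse primer's last k bases, so a perfect k-base overlap needs the forward primer's last k bases to equal them.
Comparing (forward last k vs required): k=1: T vs T ✓; k=2: AT vs TA ✗; k=3: TAT vs TAT ✓; k=4: CTAT vs TATA ✗; k=5: GCTAT vs TATAT ✗; k=6: GGCTAT vs TATATA ✗; k=7: AGGCTAT vs TATATAT ✗; k=8: CAGGCTAT vs TATATATG ✗.
Perfect overlaps at k = 1, 3; the largest is 3.

Longest perfect overlap: 3 complementary base pairs; significant dimer risk (threshold 3).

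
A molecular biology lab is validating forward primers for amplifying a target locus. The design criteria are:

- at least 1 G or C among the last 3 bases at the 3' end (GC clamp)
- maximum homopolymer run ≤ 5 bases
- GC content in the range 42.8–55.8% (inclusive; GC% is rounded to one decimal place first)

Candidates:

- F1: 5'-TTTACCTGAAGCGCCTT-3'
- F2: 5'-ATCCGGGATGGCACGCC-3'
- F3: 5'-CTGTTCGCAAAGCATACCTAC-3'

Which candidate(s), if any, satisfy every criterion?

F1 (17 nt, A=3 T=6 G=3 C=5): 3' end CTT has 1 G/C ✓; longest run = 3 ✓; GC 8/17 = 47.1% ✓ — passes.
F2 (17 nt, A=3 T=2 G=6 C=6): 3' end GCC has 3 G/C ✓; longest run = 3 ✓; GC 12/17 = 70.6%, outside 42.8–55.8% ✗ — fails.
F3 (21 nt, A=6 T=5 G=3 C=7): 3' end TAC has 1 G/C ✓; longest run = 3 ✓; GC 10/21 = 47.6% ✓ — passes.

F1 and F3.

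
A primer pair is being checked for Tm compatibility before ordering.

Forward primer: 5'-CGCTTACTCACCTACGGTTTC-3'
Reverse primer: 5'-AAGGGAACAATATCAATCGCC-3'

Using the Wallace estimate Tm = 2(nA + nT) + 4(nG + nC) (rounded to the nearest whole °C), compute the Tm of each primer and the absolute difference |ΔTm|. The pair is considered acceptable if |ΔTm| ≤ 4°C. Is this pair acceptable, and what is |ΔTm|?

|ΔTm| = 4°C; the pair is acceptable.

Forward: A=3 T=7 G=3 C=8 → Tm = 2·10 + 4·11 = 64°C.
Reverse: A=9 T=3 G=4 C=5 → Tm = 2·12 + 4·9 = 60°C.
|ΔTm| = |64 − 60| = 4°C, ≤ 4°C.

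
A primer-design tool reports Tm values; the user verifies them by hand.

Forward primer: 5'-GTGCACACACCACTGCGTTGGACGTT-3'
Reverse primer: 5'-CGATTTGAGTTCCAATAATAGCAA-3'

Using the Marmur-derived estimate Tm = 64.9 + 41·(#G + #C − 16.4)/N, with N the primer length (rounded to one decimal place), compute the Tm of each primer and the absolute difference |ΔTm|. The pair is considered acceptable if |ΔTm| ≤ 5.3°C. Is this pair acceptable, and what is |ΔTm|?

Forward: G+C = 15, N = 26 → Tm = 64.9 + 41·(15 − 16.4)/26 = 62.7°C.
Reverse: G+C = 8, N = 24 → Tm = 64.9 + 41·(8 − 16.4)/24 = 50.6°C.
|ΔTm| = |62.7 − 50.6| = 12.1°C, > 5.3°C.

|ΔTm| = 12.1°C; the pair is not acceptable.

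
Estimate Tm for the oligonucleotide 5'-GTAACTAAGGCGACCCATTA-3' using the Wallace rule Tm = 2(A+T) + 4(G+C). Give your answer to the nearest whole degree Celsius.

Base counts: A=7, T=4, G=4, C=5 (length 20).
Tm = 2·(7+4) + 4·(4+5) = 2·11 + 4·9 = 22 + 36 = 58°C.

58°C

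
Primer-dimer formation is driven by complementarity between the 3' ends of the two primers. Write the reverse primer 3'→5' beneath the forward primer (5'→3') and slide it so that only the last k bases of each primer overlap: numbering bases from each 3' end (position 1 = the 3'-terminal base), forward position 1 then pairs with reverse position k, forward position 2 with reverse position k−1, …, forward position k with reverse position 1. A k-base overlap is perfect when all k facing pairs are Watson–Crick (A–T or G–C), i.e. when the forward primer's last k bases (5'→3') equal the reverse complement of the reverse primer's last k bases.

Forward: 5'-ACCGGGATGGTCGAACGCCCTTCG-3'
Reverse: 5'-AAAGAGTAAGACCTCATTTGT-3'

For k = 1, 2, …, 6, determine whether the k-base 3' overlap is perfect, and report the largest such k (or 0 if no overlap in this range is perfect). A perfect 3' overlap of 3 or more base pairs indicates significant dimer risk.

Longest perfect overlap: 0 complementary base pairs; below the dimer-risk threshold (threshold 3).

Last 6 bases (5'→3') — forward …CCTTCG, reverse …ATTTGT.
Reverse complement of the reverse primer's last 6 bases: ACAAAT; its first k bases are the reverse complement of the reverse primer's last k bases, so a perfect k-base overlap needs the forward primer's last k bases to equal them.
Comparing (forward last k vs required): k=1: G vs A ✗; k=2: CG vs AC ✗; k=3: TCG vs ACA ✗; k=4: TTCG vs ACAA ✗; k=5: CTTCG vs ACAAA ✗; k=6: CCTTCG vs ACAAAT ✗.
No overlap length from 1 to 6 is perfect, so the longest perfect 3' overlap is 0.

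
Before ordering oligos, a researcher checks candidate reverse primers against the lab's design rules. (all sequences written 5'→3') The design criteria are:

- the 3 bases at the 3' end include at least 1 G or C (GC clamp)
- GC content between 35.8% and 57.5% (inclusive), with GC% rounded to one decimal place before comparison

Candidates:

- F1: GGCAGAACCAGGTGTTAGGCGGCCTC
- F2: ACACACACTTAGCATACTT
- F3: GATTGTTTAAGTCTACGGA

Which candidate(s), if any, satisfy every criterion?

F1 (26 nt, A=5 T=4 G=10 C=7): 3' end CTC has 2 G/C ✓; GC 17/26 = 65.4%, outside 35.8–57.5% ✗ — fails.
F2 (19 nt, A=7 T=5 G=1 C=6): 3' end CTT has 1 G/C ✓; GC 7/19 = 36.8% ✓ — passes.
F3 (19 nt, A=5 T=7 G=5 C=2): 3' end GGA has 2 G/C ✓; GC 7/19 = 36.8% ✓ — passes.

F2 and F3.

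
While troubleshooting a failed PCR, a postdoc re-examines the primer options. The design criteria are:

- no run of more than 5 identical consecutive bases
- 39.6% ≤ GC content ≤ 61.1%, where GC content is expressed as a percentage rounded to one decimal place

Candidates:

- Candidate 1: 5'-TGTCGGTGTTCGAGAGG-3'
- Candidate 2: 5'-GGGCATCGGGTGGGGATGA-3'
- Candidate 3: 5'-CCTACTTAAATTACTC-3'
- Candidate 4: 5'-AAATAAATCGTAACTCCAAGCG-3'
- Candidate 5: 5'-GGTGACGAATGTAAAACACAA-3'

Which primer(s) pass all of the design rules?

Candidate 1 only.

Candidate 1 (17 nt, A=2 T=5 G=8 C=2): longest run = 2 ✓; GC 10/17 = 58.8% ✓ — passes.
Candidate 2 (19 nt, A=3 T=3 G=11 C=2): longest run = 4 ✓; GC 13/19 = 68.4%, outside 39.6–61.1% ✗ — fails.
Candidate 3 (16 nt, A=5 T=6 G=0 C=5): longest run = 3 ✓; GC 5/16 = 31.3%, outside 39.6–61.1% ✗ — fails.
Candidate 4 (22 nt, A=10 T=4 G=3 C=5): longest run = 3 ✓; GC 8/22 = 36.4%, outside 39.6–61.1% ✗ — fails.
Candidate 5 (21 nt, A=10 T=3 G=5 C=3): longest run = 4 ✓; GC 8/21 = 38.1%, outside 39.6–61.1% ✗ — fails.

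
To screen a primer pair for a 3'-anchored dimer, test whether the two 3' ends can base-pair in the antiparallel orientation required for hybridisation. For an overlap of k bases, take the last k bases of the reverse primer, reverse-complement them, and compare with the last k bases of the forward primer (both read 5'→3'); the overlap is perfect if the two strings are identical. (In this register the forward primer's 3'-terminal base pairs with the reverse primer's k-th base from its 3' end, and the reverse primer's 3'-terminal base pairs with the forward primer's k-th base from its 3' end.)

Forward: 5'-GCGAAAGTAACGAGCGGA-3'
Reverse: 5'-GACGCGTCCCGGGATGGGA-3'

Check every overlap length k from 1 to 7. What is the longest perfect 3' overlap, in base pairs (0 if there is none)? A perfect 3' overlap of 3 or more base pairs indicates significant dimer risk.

Last 7 bases (5'→3') — forward …GAGCGGA, reverse …GATGGGA.
Reverse complement of the reverse primer's last 7 bases: TCCCATC; its first k bases are the reverse complement of the reverse primer's last k bases, so a perfect k-base overlap needs the forward primer's last k bases to equal them.
Comparing (forward last k vs required): k=1: A vs T ✗; k=2: GA vs TC ✗; k=3: GGA vs TCC ✗; k=4: CGGA vs TCCC ✗; k=5: GCGGA vs TCCCA ✗; k=6: AGCGGA vs TCCCAT ✗; k=7: GAGCGGA vs TCCCATC ✗.
No overlap length from 1 to 7 is perfect, so the longest perfect 3' overlap is 0.

Longest perfect overlap: 0 complementary base pairs; below the dimer-risk threshold (threshold 3).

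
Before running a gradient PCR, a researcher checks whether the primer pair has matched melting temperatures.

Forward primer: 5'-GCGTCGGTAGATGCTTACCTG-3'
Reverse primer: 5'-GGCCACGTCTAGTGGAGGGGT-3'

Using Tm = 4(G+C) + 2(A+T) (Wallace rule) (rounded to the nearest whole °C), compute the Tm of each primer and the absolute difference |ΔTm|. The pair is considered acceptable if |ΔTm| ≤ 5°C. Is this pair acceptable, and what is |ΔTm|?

|ΔTm| = 4°C; the pair is acceptable.

Forward: A=3 T=6 G=7 C=5 → Tm = 2·9 + 4·12 = 66°C.
Reverse: A=3 T=4 G=10 C=4 → Tm = 2·7 + 4·14 = 70°C.
|ΔTm| = |66 − 70| = 4°C, ≤ 5°C.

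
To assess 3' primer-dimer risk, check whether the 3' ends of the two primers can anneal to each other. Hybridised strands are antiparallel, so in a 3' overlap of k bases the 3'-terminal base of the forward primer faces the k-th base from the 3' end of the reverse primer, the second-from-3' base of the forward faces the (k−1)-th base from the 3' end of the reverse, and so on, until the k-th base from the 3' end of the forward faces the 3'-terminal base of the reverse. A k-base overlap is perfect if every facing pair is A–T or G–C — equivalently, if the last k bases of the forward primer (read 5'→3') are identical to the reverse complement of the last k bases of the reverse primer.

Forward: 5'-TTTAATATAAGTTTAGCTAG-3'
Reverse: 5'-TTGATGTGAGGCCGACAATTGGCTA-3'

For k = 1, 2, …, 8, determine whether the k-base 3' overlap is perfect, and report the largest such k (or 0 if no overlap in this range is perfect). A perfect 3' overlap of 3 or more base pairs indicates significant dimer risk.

Last 8 bases (5'→3') — forward …TTAGCTAG, reverse …ATTGGCTA.
Reverse complement of the reverse primer's last 8 bases: TAGCCAAT; its first k bases are the reverse complement of the reverse primer's last k bases, so a perfect k-base overlap needs the forward primer's last k bases to equal them.
Comparing (forward last k vs required): k=1: G vs T ✗; k=2: AG vs TA ✗; k=3: TAG vs TAG ✓; k=4: CTAG vs TAGC ✗; k=5: GCTAG vs TAGCC ✗; k=6: AGCTAG vs TAGCCA ✗; k=7: TAGCTAG vs TAGCCAA ✗; k=8: TTAGCTAG vs TAGCCAAT ✗.
Only k = 3 is perfect, so the longest perfect 3' overlap is 3.

Longest perfect overlap: 3 complementary base pairs; significant dimer risk (threshold 3).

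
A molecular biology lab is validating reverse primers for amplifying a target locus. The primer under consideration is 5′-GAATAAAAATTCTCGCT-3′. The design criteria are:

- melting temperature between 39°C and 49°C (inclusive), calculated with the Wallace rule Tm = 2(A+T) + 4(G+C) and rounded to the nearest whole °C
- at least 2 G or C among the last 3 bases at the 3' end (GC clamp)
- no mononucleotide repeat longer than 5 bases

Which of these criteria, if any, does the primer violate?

Base counts: A=7, T=5, G=2, C=3 (length 17).
Tm: Tm = 2·12 + 4·5 = 44°C ✓
GC clamp: 3' end GCT has 2 G/C ✓
homopolymer run: longest run = 5 ✓

Meets all criteria.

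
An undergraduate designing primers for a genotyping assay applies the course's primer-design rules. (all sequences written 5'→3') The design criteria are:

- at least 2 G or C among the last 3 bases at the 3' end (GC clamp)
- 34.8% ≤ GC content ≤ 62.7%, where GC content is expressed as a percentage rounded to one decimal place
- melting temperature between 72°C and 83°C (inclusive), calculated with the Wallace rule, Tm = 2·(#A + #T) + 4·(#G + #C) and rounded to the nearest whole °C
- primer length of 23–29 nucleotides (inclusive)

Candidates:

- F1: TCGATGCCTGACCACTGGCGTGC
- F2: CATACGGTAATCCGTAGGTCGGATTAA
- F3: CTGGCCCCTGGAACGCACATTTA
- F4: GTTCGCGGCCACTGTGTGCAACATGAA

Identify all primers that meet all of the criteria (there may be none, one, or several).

None of the candidates satisfy all criteria.

F1 (23 nt, A=3 T=5 G=7 C=8): 3' end TGC has 2 G/C ✓; GC 15/23 = 65.2%, outside 34.8–62.7% ✗; Tm = 2·8 + 4·15 = 76°C ✓; length 23 ✓ — fails.
F2 (27 nt, A=8 T=7 G=7 C=5): 3' end TAA has 0 G/C, need ≥2 ✗; GC 12/27 = 44.4% ✓; Tm = 2·15 + 4·12 = 78°C ✓; length 27 ✓ — fails.
F3 (23 nt, A=5 T=5 G=5 C=8): 3' end TTA has 0 G/C, need ≥2 ✗; GC 13/23 = 56.5% ✓; Tm = 2·10 + 4·13 = 72°C ✓; length 23 ✓ — fails.
F4 (27 nt, A=6 T=6 G=8 C=7): 3' end GAA has 1 G/C, need ≥2 ✗; GC 15/27 = 55.6% ✓; Tm = 2·12 + 4·15 = 84°C, outside 72–83°C ✗; length 27 ✓ — fails.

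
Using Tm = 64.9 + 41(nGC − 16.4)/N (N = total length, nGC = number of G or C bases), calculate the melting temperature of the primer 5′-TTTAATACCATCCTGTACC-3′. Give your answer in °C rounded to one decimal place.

44.6°C

Base counts: A=5, T=7, G=1, C=6; G+C = 7, N = 19.
Tm = 64.9 + 41·(7 − 16.4)/19 = 64.9 + -385.40/19 = 44.6°C.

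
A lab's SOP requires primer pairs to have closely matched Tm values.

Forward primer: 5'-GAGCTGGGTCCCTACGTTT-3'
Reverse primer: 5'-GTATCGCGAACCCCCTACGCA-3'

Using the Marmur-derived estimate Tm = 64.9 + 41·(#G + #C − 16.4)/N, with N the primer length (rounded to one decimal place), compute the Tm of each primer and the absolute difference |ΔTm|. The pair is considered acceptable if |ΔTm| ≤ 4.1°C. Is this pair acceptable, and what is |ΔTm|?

|ΔTm| = 5.1°C; the pair is not acceptable.

Forward: G+C = 11, N = 19 → Tm = 64.9 + 41·(11 − 16.4)/19 = 53.2°C.
Reverse: G+C = 13, N = 21 → Tm = 64.9 + 41·(13 − 16.4)/21 = 58.3°C.
|ΔTm| = |53.2 − 58.3| = 5.1°C, > 4.1°C.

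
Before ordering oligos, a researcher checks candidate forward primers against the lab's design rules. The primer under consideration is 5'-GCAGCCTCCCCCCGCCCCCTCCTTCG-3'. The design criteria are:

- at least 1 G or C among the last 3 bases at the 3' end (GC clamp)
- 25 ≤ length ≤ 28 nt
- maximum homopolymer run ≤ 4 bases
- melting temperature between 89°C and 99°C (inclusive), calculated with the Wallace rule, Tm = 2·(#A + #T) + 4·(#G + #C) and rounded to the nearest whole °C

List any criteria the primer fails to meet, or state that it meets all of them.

Fails: homopolymer run.

Base counts: A=1, T=4, G=4, C=17 (length 26).
GC clamp: 3' end TCG has 2 G/C ✓
length: length 26 ✓
homopolymer run: longest run = 6, exceeds 4 ✗
Tm: Tm = 2·5 + 4·21 = 94°C ✓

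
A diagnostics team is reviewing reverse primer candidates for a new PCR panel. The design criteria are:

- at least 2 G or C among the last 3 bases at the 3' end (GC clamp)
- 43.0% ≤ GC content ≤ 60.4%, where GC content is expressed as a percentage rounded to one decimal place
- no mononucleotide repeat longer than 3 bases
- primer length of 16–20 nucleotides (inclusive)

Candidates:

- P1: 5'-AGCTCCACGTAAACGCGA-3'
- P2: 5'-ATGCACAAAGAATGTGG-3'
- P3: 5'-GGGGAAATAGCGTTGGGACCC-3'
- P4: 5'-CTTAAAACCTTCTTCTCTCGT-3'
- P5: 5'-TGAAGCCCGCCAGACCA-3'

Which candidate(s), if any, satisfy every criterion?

P1 only.

P1 (18 nt, A=6 T=2 G=4 C=6): 3' end CGA has 2 G/C ✓; GC 10/18 = 55.6% ✓; longest run = 3 ✓; length 18 ✓ — passes.
P2 (17 nt, A=7 T=3 G=5 C=2): 3' end TGG has 2 G/C ✓; GC 7/17 = 41.2%, outside 43.0–60.4% ✗; longest run = 3 ✓; length 17 ✓ — fails.
P3 (21 nt, A=5 T=3 G=9 C=4): 3' end CCC has 3 G/C ✓; GC 13/21 = 61.9%, outside 43.0–60.4% ✗; longest run = 4, exceeds 3 ✗; length 21, outside 16–20 ✗ — fails.
P4 (21 nt, A=4 T=9 G=1 C=7): 3' end CGT has 2 G/C ✓; GC 8/21 = 38.1%, outside 43.0–60.4% ✗; longest run = 4, exceeds 3 ✗; length 21, outside 16–20 ✗ — fails.
P5 (17 nt, A=5 T=1 G=4 C=7): 3' end CCA has 2 G/C ✓; GC 11/17 = 64.7%, outside 43.0–60.4% ✗; longest run = 3 ✓; length 17 ✓ — fails.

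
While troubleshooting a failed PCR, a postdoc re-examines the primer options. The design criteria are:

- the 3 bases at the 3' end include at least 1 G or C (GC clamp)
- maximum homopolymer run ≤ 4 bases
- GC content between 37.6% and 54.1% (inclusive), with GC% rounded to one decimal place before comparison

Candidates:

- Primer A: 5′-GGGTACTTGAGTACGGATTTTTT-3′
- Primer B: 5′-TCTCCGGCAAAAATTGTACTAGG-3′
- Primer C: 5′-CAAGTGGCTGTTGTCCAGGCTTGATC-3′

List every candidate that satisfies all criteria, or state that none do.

Primer A (23 nt, A=4 T=10 G=7 C=2): 3' end TTT has 0 G/C, need ≥1 ✗; longest run = 6, exceeds 4 ✗; GC 9/23 = 39.1% ✓ — fails.
Primer B (23 nt, A=7 T=6 G=5 C=5): 3' end AGG has 2 G/C ✓; longest run = 5, exceeds 4 ✗; GC 10/23 = 43.5% ✓ — fails.
Primer C (26 nt, A=4 T=8 G=8 C=6): 3' end ATC has 1 G/C ✓; longest run = 2 ✓; GC 14/26 = 53.8% ✓ — passes.

Primer C only.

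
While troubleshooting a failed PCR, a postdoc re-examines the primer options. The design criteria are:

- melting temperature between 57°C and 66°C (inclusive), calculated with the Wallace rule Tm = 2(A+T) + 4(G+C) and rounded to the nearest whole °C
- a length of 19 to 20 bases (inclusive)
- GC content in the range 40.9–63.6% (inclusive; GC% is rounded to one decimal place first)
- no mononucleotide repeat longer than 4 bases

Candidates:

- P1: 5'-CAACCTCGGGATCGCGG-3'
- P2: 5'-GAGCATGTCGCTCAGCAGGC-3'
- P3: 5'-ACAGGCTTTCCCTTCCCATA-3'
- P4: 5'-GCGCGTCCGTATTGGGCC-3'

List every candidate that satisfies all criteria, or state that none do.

P3 only.

P1 (17 nt, A=3 T=2 G=6 C=6): Tm = 2·5 + 4·12 = 58°C ✓; length 17, outside 19–20 ✗; GC 12/17 = 70.6%, outside 40.9–63.6% ✗; longest run = 3 ✓ — fails.
P2 (20 nt, A=4 T=3 G=7 C=6): Tm = 2·7 + 4·13 = 66°C ✓; length 20 ✓; GC 13/20 = 65.0%, outside 40.9–63.6% ✗; longest run = 2 ✓ — fails.
P3 (20 nt, A=4 T=6 G=2 C=8): Tm = 2·10 + 4·10 = 60°C ✓; length 20 ✓; GC 10/20 = 50.0% ✓; longest run = 3 ✓ — passes.
P4 (18 nt, A=1 T=4 G=7 C=6): Tm = 2·5 + 4·13 = 62°C ✓; length 18, outside 19–20 ✗; GC 13/18 = 72.2%, outside 40.9–63.6% ✗; longest run = 3 ✓ — fails.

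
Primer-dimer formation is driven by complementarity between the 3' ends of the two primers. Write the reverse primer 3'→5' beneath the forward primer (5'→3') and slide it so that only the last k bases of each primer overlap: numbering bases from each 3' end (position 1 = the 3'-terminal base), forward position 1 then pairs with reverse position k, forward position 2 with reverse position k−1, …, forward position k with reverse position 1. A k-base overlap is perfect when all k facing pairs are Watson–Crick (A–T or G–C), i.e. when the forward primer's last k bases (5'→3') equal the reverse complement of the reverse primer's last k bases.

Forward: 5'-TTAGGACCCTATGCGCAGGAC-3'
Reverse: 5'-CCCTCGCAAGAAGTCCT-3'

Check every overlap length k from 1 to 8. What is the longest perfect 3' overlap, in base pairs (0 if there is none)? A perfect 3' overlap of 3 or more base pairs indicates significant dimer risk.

Longest perfect overlap: 5 complementary base pairs; significant dimer risk (threshold 3).

Last 8 bases (5'→3') — forward …CGCAGGAC, reverse …GAAGTCCT.
Reverse complement of the reverse primer's last 8 bases: AGGACTTC; its first k bases are the reverse complement of the reverse primer's last k bases, so a perfect k-base overlap needs the forward primer's last k bases to equal them.
Comparing (forward last k vs required): k=1: C vs A ✗; k=2: AC vs AG ✗; k=3: GAC vs AGG ✗; k=4: GGAC vs AGGA ✗; k=5: AGGAC vs AGGAC ✓; k=6: CAGGAC vs AGGACT ✗; k=7: GCAGGAC vs AGGACTT ✗; k=8: CGCAGGAC vs AGGACTTC ✗.
Only k = 5 is perfect, so the longest perfect 3' overlap is 5.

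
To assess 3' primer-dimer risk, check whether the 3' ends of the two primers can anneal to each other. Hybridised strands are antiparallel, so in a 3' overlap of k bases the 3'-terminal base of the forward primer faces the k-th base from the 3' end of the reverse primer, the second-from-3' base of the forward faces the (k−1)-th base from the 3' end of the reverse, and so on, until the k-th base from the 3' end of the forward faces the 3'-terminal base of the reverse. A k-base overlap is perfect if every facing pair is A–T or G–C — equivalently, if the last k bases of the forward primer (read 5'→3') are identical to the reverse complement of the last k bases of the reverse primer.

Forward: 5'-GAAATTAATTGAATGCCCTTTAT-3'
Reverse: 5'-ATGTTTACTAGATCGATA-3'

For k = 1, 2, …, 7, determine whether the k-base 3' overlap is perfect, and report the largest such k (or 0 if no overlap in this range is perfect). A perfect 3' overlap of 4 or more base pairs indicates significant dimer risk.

Last 7 bases (5'→3') — forward …CCTTTAT, reverse …ATCGATA.
Reverse complement of the reverse primer's last 7 bases: TATCGAT; its first k bases are the reverse complement of the reverse primer's last k bases, so a perfect k-base overlap needs the forward primer's last k bases to equal them.
Comparing (forward last k vs required): k=1: T vs T ✓; k=2: AT vs TA ✗; k=3: TAT vs TAT ✓; k=4: TTAT vs TATC ✗; k=5: TTTAT vs TATCG ✗; k=6: CTTTAT vs TATCGA ✗; k=7: CCTTTAT vs TATCGAT ✗.
Perfect overlaps at k = 1, 3; the largest is 3.

Longest perfect overlap: 3 complementary base pairs; below the dimer-risk threshold (threshold 4).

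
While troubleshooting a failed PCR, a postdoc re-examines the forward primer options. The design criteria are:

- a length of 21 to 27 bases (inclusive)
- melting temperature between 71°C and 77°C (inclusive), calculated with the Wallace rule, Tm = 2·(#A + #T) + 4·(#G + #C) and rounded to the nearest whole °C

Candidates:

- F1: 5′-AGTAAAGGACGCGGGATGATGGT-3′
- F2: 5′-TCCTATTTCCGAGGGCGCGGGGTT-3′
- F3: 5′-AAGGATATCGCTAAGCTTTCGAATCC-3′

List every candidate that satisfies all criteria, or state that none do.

F3 only.

F1 (23 nt, A=7 T=4 G=10 C=2): length 23 ✓; Tm = 2·11 + 4·12 = 70°C, outside 71–77°C ✗ — fails.
F2 (24 nt, A=2 T=7 G=9 C=6): length 24 ✓; Tm = 2·9 + 4·15 = 78°C, outside 71–77°C ✗ — fails.
F3 (26 nt, A=8 T=7 G=5 C=6): length 26 ✓; Tm = 2·15 + 4·11 = 74°C ✓ — passes.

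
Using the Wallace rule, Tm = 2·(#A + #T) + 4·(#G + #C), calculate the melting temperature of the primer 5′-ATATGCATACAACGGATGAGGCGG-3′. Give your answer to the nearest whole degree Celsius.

Base counts: A=8, T=4, G=8, C=4 (length 24).
Tm = 2·(8+4) + 4·(8+4) = 2·12 + 4·12 = 24 + 48 = 72°C.

72°C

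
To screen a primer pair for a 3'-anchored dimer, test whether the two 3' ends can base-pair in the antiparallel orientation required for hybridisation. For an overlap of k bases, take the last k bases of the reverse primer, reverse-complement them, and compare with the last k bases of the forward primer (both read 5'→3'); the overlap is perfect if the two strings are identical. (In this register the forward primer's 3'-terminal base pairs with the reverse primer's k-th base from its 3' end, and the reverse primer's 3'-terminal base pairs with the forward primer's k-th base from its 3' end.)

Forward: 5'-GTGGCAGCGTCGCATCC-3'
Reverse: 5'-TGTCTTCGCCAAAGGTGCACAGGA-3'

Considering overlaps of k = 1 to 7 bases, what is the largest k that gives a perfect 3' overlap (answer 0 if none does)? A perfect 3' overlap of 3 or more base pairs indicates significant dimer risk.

Longest perfect overlap: 3 complementary base pairs; significant dimer risk (threshold 3).

Last 7 bases (5'→3') — forward …CGCATCC, reverse …CACAGGA.
Reverse complement of the reverse primer's last 7 bases: TCCTGTG; its first k bases are the reverse complement of the reverse primer's last k bases, so a perfect k-base overlap needs the forward primer's last k bases to equal them.
Comparing (forward last k vs required): k=1: C vs T ✗; k=2: CC vs TC ✗; k=3: TCC vs TCC ✓; k=4: ATCC vs TCCT ✗; k=5: CATCC vs TCCTG ✗; k=6: GCATCC vs TCCTGT ✗; k=7: CGCATCC vs TCCTGTG ✗.
Only k = 3 is perfect, so the longest perfect 3' overlap is 3.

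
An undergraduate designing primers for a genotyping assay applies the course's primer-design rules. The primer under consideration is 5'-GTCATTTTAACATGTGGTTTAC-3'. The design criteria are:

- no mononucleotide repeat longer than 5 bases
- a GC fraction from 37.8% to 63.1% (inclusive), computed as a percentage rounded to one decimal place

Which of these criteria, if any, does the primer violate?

Base counts: A=5, T=10, G=4, C=3 (length 22).
homopolymer run: longest run = 4 ✓
GC content: GC 7/22 = 31.8%, outside 37.8–63.1% ✗

Fails: GC content.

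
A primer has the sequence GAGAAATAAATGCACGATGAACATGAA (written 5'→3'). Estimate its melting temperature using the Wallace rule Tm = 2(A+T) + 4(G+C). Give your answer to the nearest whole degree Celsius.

Base counts: A=14, T=4, G=6, C=3 (length 27).
Tm = 2·(14+4) + 4·(6+3) = 2·18 + 4·9 = 36 + 36 = 72°C.

72°C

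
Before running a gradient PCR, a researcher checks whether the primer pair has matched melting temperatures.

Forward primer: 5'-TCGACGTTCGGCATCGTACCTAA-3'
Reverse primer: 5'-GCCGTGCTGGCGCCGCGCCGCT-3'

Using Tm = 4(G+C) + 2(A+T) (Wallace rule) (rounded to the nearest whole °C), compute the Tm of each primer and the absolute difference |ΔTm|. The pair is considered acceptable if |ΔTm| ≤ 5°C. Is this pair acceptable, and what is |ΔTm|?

Forward: A=5 T=6 G=5 C=7 → Tm = 2·11 + 4·12 = 70°C.
Reverse: A=0 T=3 G=9 C=10 → Tm = 2·3 + 4·19 = 82°C.
|ΔTm| = |70 − 82| = 12°C, > 5°C.

|ΔTm| = 12°C; the pair is not acceptable.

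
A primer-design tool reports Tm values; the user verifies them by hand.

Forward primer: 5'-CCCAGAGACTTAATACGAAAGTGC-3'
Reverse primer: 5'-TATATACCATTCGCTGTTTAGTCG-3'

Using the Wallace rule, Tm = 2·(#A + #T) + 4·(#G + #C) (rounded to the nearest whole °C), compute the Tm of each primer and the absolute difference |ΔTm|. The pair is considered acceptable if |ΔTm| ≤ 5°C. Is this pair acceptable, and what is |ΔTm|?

Forward: A=9 T=4 G=5 C=6 → Tm = 2·13 + 4·11 = 70°C.
Reverse: A=5 T=10 G=4 C=5 → Tm = 2·15 + 4·9 = 66°C.
|ΔTm| = |70 − 66| = 4°C, ≤ 5°C.

|ΔTm| = 4°C; the pair is acceptable.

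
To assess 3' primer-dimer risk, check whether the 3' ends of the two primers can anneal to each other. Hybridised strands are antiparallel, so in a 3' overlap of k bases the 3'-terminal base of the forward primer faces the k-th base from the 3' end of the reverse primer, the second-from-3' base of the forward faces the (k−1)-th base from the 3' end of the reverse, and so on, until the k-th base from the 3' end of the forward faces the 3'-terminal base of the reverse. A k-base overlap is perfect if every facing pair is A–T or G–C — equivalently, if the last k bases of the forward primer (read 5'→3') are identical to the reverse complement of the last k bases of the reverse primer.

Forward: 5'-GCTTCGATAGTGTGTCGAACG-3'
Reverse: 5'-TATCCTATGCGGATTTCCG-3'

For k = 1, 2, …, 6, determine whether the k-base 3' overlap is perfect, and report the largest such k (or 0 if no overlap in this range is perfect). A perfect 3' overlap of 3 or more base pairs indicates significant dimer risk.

Last 6 bases (5'→3') — forward …CGAACG, reverse …TTTCCG.
Reverse complement of the reverse primer's last 6 bases: CGGAAA; its first k bases are the reverse complement of the reverse primer's last k bases, so a perfect k-base overlap needs the forward primer's last k bases to equal them.
Comparing (forward last k vs required): k=1: G vs C ✗; k=2: CG vs CG ✓; k=3: ACG vs CGG ✗; k=4: AACG vs CGGA ✗; k=5: GAACG vs CGGAA ✗; k=6: CGAACG vs CGGAAA ✗.
Only k = 2 is perfect, so the longest perfect 3' overlap is 2.

Longest perfect overlap: 2 complementary base pairs; below the dimer-risk threshold (threshold 3).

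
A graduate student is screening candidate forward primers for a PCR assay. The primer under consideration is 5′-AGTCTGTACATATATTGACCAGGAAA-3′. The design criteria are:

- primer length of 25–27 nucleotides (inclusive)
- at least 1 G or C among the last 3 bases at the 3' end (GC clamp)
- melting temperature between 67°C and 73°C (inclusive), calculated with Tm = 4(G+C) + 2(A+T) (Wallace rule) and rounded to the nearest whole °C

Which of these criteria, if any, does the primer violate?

Base counts: A=10, T=7, G=5, C=4 (length 26).
length: length 26 ✓
GC clamp: 3' end AAA has 0 G/C, need ≥1 ✗
Tm: Tm = 2·17 + 4·9 = 70°C ✓

Fails: GC clamp.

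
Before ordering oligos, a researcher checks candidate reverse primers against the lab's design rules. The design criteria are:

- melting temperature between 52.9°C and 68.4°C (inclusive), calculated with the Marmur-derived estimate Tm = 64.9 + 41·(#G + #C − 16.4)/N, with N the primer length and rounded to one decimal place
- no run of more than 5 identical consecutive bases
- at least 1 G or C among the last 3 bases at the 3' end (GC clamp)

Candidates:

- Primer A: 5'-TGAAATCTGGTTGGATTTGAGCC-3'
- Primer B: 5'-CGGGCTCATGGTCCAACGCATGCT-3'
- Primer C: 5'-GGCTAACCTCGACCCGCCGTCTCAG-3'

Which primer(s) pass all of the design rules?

Primer A, Primer B and Primer C.

Primer A (23 nt, A=5 T=8 G=7 C=3): Tm = 64.9 + 41·(10 − 16.4)/23 = 53.5°C ✓; longest run = 3 ✓; 3' end GCC has 3 G/C ✓ — passes.
Primer B (24 nt, A=4 T=5 G=7 C=8): Tm = 64.9 + 41·(15 − 16.4)/24 = 62.5°C ✓; longest run = 3 ✓; 3' end GCT has 2 G/C ✓ — passes.
Primer C (25 nt, A=4 T=4 G=6 C=11): Tm = 64.9 + 41·(17 − 16.4)/25 = 65.9°C ✓; longest run = 3 ✓; 3' end CAG has 2 G/C ✓ — passes.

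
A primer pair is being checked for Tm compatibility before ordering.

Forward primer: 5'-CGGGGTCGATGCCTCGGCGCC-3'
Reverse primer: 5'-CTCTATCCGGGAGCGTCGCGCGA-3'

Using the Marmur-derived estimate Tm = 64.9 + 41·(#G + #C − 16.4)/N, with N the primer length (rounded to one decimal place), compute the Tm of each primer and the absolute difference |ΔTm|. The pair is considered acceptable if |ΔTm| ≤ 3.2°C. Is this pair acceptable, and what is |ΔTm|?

Forward: G+C = 17, N = 21 → Tm = 64.9 + 41·(17 − 16.4)/21 = 66.1°C.
Reverse: G+C = 16, N = 23 → Tm = 64.9 + 41·(16 − 16.4)/23 = 64.2°C.
|ΔTm| = |66.1 − 64.2| = 1.9°C, ≤ 3.2°C.

|ΔTm| = 1.9°C; the pair is acceptable.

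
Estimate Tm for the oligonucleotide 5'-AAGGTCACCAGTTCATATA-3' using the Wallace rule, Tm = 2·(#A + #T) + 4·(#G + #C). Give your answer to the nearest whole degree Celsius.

Base counts: A=7, T=5, G=3, C=4 (length 19).
Tm = 2·(7+5) + 4·(3+4) = 2·12 + 4·7 = 24 + 28 = 52°C.

52°C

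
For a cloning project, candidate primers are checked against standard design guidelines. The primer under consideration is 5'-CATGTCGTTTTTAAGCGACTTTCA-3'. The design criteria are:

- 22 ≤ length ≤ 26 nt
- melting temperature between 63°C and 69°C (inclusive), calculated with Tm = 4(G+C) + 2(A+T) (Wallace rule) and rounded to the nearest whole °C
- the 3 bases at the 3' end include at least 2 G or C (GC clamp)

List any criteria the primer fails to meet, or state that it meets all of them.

Fails: GC clamp.

Base counts: A=5, T=10, G=4, C=5 (length 24).
length: length 24 ✓
Tm: Tm = 2·15 + 4·9 = 66°C ✓
GC clamp: 3' end TCA has 1 G/C, need ≥2 ✗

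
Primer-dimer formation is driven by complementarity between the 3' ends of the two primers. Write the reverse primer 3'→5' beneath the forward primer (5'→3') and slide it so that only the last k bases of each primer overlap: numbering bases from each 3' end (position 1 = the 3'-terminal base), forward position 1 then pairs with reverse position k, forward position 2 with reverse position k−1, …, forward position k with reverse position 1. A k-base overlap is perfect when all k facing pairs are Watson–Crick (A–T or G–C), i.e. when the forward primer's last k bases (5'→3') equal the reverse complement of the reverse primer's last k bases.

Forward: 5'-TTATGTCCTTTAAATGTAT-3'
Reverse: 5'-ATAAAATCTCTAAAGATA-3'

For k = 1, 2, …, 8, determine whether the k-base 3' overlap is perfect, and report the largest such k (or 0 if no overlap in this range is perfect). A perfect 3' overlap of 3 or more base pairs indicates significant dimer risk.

Longest perfect overlap: 3 complementary base pairs; significant dimer risk (threshold 3).

Last 8 bases (5'→3') — forward …AAATGTAT, reverse …TAAAGATA.
Reverse complement of the reverse primer's last 8 bases: TATCTTTA; its first k bases are the reverse complement of the reverse primer's last k bases, so a perfect k-base overlap needs the forward primer's last k bases to equal them.
Comparing (forward last k vs required): k=1: T vs T ✓; k=2: AT vs TA ✗; k=3: TAT vs TAT ✓; k=4: GTAT vs TATC ✗; k=5: TGTAT vs TATCT ✗; k=6: ATGTAT vs TATCTT ✗; k=7: AATGTAT vs TATCTTT ✗; k=8: AAATGTAT vs TATCTTTA ✗.
Perfect overlaps at k = 1, 3; the largest is 3.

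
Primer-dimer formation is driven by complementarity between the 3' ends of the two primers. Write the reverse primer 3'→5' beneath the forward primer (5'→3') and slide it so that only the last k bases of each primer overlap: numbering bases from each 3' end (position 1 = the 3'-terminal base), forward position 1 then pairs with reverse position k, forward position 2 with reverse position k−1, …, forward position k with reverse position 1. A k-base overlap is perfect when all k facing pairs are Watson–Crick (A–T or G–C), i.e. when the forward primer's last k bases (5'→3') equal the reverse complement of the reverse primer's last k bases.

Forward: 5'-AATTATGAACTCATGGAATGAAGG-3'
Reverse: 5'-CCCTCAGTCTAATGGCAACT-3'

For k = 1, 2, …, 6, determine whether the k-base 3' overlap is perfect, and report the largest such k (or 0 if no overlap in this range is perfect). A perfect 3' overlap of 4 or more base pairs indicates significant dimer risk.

Last 6 bases (5'→3') — forward …TGAAGG, reverse …GCAACT.
Reverse complement of the reverse primer's last 6 bases: AGTTGC; its first k bases are the reverse complement of the reverse primer's last k bases, so a perfect k-base overlap needs the forward primer's last k bases to equal them.
Comparing (forward last k vs required): k=1: G vs A ✗; k=2: GG vs AG ✗; k=3: AGG vs AGT ✗; k=4: AAGG vs AGTT ✗; k=5: GAAGG vs AGTTG ✗; k=6: TGAAGG vs AGTTGC ✗.
No overlap length from 1 to 6 is perfect, so the longest perfect 3' overlap is 0.

Longest perfect overlap: 0 complementary base pairs; below the dimer-risk threshold (threshold 4).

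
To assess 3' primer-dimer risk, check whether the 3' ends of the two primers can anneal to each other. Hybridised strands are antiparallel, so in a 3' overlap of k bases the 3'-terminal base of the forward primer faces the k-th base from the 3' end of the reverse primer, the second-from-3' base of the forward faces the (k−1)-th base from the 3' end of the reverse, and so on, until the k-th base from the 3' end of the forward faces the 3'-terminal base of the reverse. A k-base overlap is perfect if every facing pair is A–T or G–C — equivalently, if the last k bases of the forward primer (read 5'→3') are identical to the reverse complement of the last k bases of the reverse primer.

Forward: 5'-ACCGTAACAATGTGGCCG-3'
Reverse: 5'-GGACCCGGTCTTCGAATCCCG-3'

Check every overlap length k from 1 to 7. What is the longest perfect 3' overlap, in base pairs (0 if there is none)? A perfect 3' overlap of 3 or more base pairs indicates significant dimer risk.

Longest perfect overlap: 2 complementary base pairs; below the dimer-risk threshold (threshold 3).

Last 7 bases (5'→3') — forward …GTGGCCG, reverse …AATCCCG.
Reverse complement of the reverse primer's last 7 bases: CGGGATT; its first k bases are the reverse complement of the reverse primer's last k bases, so a perfect k-base overlap needs the forward primer's last k bases to equal them.
Comparing (forward last k vs required): k=1: G vs C ✗; k=2: CG vs CG ✓; k=3: CCG vs CGG ✗; k=4: GCCG vs CGGG ✗; k=5: GGCCG vs CGGGA ✗; k=6: TGGCCG vs CGGGAT ✗; k=7: GTGGCCG vs CGGGATT ✗.
Only k = 2 is perfect, so the longest perfect 3' overlap is 2.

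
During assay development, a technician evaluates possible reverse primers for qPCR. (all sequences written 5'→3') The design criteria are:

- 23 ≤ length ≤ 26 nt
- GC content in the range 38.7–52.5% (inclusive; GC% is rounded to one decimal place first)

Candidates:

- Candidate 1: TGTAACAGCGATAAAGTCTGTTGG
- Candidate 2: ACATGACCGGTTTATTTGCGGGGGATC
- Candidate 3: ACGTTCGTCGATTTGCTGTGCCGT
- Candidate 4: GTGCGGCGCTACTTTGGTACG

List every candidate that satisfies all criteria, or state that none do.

Candidate 1 only.

Candidate 1 (24 nt, A=7 T=7 G=7 C=3): length 24 ✓; GC 10/24 = 41.7% ✓ — passes.
Candidate 2 (27 nt, A=5 T=8 G=9 C=5): length 27, outside 23–26 ✗; GC 14/27 = 51.9% ✓ — fails.
Candidate 3 (24 nt, A=2 T=9 G=7 C=6): length 24 ✓; GC 13/24 = 54.2%, outside 38.7–52.5% ✗ — fails.
Candidate 4 (21 nt, A=2 T=6 G=8 C=5): length 21, outside 23–26 ✗; GC 13/21 = 61.9%, outside 38.7–52.5% ✗ — fails.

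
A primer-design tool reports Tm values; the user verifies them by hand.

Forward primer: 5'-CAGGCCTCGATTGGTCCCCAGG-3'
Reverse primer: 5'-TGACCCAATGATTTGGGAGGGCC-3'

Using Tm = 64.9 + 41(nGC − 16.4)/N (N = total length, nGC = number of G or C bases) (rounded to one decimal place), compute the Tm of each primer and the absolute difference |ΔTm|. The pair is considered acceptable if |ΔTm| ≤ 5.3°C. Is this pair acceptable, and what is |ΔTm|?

|ΔTm| = 3.5°C; the pair is acceptable.

Forward: G+C = 15, N = 22 → Tm = 64.9 + 41·(15 − 16.4)/22 = 62.3°C.
Reverse: G+C = 13, N = 23 → Tm = 64.9 + 41·(13 − 16.4)/23 = 58.8°C.
|ΔTm| = |62.3 − 58.8| = 3.5°C, ≤ 5.3°C.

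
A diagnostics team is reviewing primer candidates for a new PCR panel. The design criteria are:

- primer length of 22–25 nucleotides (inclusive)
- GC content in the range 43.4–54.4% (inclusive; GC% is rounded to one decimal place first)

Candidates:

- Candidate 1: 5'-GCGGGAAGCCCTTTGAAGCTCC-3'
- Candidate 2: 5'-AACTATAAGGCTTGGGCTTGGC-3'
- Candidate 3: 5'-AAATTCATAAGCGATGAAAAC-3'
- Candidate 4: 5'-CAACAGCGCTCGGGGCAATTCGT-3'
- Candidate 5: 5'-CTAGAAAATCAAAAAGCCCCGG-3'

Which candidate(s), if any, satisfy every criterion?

Candidate 1 (22 nt, A=4 T=4 G=7 C=7): length 22 ✓; GC 14/22 = 63.6%, outside 43.4–54.4% ✗ — fails.
Candidate 2 (22 nt, A=5 T=6 G=7 C=4): length 22 ✓; GC 11/22 = 50.0% ✓ — passes.
Candidate 3 (21 nt, A=11 T=4 G=3 C=3): length 21, outside 22–25 ✗; GC 6/21 = 28.6%, outside 43.4–54.4% ✗ — fails.
Candidate 4 (23 nt, A=5 T=4 G=7 C=7): length 23 ✓; GC 14/23 = 60.9%, outside 43.4–54.4% ✗ — fails.
Candidate 5 (22 nt, A=10 T=2 G=4 C=6): length 22 ✓; GC 10/22 = 45.5% ✓ — passes.

Candidate 2 and Candidate 5.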